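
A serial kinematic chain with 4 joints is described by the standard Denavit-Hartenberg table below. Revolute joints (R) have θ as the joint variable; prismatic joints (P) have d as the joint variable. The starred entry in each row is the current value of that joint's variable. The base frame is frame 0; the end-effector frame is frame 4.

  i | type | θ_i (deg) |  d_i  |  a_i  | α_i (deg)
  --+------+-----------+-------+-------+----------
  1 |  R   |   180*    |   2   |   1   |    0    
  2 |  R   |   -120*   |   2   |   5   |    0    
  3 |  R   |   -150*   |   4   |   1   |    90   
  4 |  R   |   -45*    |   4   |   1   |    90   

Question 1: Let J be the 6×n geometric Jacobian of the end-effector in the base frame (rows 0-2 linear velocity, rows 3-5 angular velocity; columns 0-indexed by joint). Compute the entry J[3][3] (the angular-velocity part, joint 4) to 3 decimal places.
axis z_3 = (-1.0000,0.0000,0.0000); lever o_n−o_3 = (-4.0000,-0.7071,-0.7071)
cross product → J_v[:, 3] = (0.0000,-0.7071,0.7071)
J_ω[:, 3] = z_3
entry J[3][3] = -1.0000

-1.000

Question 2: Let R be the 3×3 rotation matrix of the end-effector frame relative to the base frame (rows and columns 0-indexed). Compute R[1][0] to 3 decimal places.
-0.707

End-effector x-axis (col 0 of R) = (-0.0000,-0.7071,-0.7071)
R[1][0] = -0.7071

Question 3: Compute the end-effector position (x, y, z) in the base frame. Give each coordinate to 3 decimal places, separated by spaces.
after link 1: o_1 = (-1.0000, 0.0000, 2.0000)
after link 2: o_2 = (1.5000, 4.3301, 4.0000)
after link 3: o_3 = (1.5000, 3.3301, 8.0000)
after link 4: o_4 = (-2.5000, 2.6230, 7.2929)

-2.500 2.623 7.293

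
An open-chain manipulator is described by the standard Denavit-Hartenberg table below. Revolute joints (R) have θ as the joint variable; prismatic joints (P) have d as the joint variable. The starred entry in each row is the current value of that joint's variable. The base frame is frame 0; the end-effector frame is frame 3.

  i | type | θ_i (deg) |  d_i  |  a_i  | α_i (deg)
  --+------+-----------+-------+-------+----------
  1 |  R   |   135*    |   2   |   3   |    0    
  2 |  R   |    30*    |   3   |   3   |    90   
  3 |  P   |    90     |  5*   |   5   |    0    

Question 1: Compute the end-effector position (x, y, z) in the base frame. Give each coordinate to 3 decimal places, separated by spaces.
after link 1: o_1 = (-2.1213, 2.1213, 2.0000)
after link 2: o_2 = (-5.0191, 2.8978, 5.0000)
after link 3: o_3 = (-3.7250, 7.7274, 10.0000)

-3.725 7.727 10.000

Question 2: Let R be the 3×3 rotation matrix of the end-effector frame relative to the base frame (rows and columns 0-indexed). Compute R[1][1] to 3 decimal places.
-0.259

End-effector y-axis (col 1 of R) = (0.9659,-0.2588,0.0000)
R[1][1] = -0.2588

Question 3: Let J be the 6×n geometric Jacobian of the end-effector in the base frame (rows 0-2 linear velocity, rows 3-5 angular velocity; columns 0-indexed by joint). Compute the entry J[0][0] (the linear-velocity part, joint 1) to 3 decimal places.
axis z_0 = ẑ; lever o_n−o_0 = (-3.7250,7.7274,10.0000)
cross product → J_v[:, 0] = (-7.7274,-3.7250,0.0000)
J_ω[:, 0] = z_0
entry J[0][0] = -7.7274

-7.727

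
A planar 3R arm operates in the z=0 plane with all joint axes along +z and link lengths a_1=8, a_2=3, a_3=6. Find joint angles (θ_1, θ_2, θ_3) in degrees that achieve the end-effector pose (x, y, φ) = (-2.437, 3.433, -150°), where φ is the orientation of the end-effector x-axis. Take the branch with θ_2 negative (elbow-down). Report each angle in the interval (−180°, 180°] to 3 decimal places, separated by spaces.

wrist centre = target − a_3·(cos φ, sin φ) = (2.7592, 6.4330)
cos θ_2 = (48.9964−8²−3²)/(2·8·3) = -0.5001; θ_2 = -120.0049° (elbow-down)
β = atan2(6.4330,2.7592) = 66.7852°; ψ = atan2(-2.5979,6.4998) = -21.7865°
θ_1 = β − ψ = 88.5717°
θ_3 = φ − θ_1 − θ_2 = -118.5668° (wrapped to (-180°,180°])

88.572 -120.005 -118.567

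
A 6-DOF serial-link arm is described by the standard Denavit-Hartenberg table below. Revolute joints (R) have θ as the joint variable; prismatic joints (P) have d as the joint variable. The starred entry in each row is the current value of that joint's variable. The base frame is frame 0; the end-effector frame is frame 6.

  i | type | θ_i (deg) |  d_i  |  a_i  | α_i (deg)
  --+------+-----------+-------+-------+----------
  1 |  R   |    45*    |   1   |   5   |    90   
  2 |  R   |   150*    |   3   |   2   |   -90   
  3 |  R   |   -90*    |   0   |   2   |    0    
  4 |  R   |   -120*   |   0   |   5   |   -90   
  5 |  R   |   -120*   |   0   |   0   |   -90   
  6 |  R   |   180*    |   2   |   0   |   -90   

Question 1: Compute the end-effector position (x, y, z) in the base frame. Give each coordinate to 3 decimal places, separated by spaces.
after link 1: o_1 = (3.5355, 3.5355, 1.0000)
after link 2: o_2 = (4.4321, 0.1895, 2.0000)
after link 3: o_3 = (5.8463, -1.2247, 2.0000)
after link 4: o_4 = (6.7302, 3.1947, -0.1651)
after link 5: o_5 = (6.7302, 3.1947, -0.1651)
after link 6: o_6 = (6.6828, 4.3721, -1.7811)

6.683 4.372 -1.781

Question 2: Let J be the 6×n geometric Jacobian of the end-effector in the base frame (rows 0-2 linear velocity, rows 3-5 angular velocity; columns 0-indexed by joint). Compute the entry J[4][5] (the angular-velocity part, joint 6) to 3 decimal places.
axis z_5 = (-0.0237,0.5887,-0.8080); lever o_n−o_5 = (-0.0474,1.1774,-1.6160)
cross product → J_v[:, 5] = (0.0000,0.0000,-0.0000)
J_ω[:, 5] = z_5
entry J[4][5] = 0.5887

0.589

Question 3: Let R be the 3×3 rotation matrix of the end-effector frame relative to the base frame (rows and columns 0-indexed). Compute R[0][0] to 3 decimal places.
0.395

End-effector x-axis (col 0 of R) = (0.3946,0.7481,0.5335)
R[0][0] = 0.3946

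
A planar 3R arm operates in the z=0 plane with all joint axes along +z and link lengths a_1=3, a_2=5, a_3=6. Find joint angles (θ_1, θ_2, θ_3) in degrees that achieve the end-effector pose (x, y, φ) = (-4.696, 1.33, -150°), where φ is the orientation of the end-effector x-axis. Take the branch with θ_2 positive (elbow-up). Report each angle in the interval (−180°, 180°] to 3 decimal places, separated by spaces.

wrist centre = target − a_3·(cos φ, sin φ) = (0.5002, 4.3300)
cos θ_2 = (18.9991−3²−5²)/(2·3·5) = -0.5000; θ_2 = 120.0021° (elbow-up)
β = atan2(4.3300,0.5002) = 83.4110°; ψ = atan2(4.3300,0.4998) = 83.4151°
θ_1 = β − ψ = -0.0041°
θ_3 = φ − θ_1 − θ_2 = 90.0020° (wrapped to (-180°,180°])

-0.004 120.002 90.002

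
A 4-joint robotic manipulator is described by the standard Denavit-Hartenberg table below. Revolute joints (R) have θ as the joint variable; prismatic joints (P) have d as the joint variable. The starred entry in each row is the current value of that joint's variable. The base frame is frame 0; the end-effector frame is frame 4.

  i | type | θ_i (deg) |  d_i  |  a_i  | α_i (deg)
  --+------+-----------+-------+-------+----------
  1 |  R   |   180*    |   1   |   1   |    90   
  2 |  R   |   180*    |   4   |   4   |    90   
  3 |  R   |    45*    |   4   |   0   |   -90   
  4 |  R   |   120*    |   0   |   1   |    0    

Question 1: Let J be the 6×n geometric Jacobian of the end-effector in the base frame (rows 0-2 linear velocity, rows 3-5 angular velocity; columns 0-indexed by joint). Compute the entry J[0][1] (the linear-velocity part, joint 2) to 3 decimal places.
3.134

axis z_1 = (0.0000,1.0000,0.0000); lever o_n−o_1 = (3.6464,3.6464,3.1340)
cross product → J_v[:, 1] = (3.1340,-0.0000,-3.6464)
J_ω[:, 1] = z_1
entry J[0][1] = 3.1340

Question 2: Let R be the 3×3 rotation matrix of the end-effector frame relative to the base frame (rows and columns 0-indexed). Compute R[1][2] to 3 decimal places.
0.707

End-effector z-axis (col 2 of R) = (-0.7071,0.7071,-0.0000)
R[1][2] = 0.7071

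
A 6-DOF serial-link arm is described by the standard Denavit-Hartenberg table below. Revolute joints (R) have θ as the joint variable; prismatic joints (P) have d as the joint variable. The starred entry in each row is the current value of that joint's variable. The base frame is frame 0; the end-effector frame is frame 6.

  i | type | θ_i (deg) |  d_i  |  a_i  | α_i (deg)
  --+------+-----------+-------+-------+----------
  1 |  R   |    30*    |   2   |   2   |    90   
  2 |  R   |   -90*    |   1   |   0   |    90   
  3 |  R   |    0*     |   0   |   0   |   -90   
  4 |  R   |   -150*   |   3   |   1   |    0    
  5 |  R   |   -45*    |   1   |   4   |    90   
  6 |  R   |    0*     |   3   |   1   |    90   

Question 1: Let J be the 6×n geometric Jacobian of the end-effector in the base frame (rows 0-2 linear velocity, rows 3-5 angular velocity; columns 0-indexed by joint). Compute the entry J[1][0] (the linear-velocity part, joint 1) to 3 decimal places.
axis z_0 = ẑ; lever o_n−o_0 = (7.4293,-1.4842,6.9192)
cross product → J_v[:, 0] = (1.4842,7.4293,-0.0000)
J_ω[:, 0] = z_0
entry J[1][0] = 7.4293

7.429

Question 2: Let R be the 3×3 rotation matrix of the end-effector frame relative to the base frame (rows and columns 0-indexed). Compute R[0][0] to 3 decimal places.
End-effector x-axis (col 0 of R) = (0.2241,0.1294,0.9659)
R[0][0] = 0.2241

0.224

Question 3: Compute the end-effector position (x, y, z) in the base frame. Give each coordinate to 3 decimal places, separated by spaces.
7.429 -1.484 6.919

after link 1: o_1 = (1.7321, 1.0000, 2.0000)
after link 2: o_2 = (2.2321, 0.1340, 2.0000)
after link 3: o_3 = (2.2321, 0.1340, 2.0000)
after link 4: o_4 = (3.2990, -2.7141, 2.8660)
after link 5: o_5 = (4.6956, -3.0625, 6.7297)
after link 6: o_6 = (7.4293, -1.4842, 6.9192)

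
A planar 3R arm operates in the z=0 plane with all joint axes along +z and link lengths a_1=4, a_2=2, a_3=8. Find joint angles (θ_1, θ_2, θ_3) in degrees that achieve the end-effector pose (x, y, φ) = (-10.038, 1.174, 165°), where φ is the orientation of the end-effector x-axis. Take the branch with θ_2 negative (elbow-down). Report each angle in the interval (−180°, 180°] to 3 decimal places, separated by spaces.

-135.002 -150.007 90.009

wrist centre = target − a_3·(cos φ, sin φ) = (-2.3106, -0.8966)
cos θ_2 = (6.1426−4²−2²)/(2·4·2) = -0.8661; θ_2 = -150.0068° (elbow-down)
β = atan2(-0.8966,-2.3106) = -158.7928°; ψ = atan2(-0.9998,2.2678) = -23.7907°
θ_1 = β − ψ = -135.0021°
θ_3 = φ − θ_1 − θ_2 = 90.0089° (wrapped to (-180°,180°])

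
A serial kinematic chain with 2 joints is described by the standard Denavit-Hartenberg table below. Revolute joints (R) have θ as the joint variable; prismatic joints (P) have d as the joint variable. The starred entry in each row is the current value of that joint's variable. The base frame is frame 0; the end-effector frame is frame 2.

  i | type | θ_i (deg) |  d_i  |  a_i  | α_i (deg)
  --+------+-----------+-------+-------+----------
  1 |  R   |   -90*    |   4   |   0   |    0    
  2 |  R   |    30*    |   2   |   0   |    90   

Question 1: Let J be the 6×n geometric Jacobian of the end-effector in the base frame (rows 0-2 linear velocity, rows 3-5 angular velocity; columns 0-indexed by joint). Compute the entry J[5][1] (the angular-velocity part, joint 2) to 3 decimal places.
1.000

axis z_1 = (0.0000,0.0000,1.0000); lever o_n−o_1 = (0.0000,0.0000,2.0000)
cross product → J_v[:, 1] = (0.0000,0.0000,0.0000)
J_ω[:, 1] = z_1
entry J[5][1] = 1.0000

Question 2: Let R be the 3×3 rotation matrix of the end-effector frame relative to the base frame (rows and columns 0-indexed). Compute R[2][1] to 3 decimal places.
1.000

End-effector y-axis (col 1 of R) = (0.0000,0.0000,1.0000)
R[2][1] = 1.0000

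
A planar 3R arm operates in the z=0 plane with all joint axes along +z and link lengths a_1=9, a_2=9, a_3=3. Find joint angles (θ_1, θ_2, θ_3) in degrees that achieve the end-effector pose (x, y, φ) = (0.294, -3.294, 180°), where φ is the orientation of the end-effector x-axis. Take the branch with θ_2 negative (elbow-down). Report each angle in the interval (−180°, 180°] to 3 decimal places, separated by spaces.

wrist centre = target − a_3·(cos φ, sin φ) = (3.2940, -3.2940)
cos θ_2 = (21.7009−9²−9²)/(2·9·9) = -0.8660; θ_2 = -150.0021° (elbow-down)
β = atan2(-3.2940,3.2940) = -45.0000°; ψ = atan2(-4.4997,1.2056) = -75.0011°
θ_1 = β − ψ = 30.0011°
θ_3 = φ − θ_1 − θ_2 = -59.9989° (wrapped to (-180°,180°])

30.001 -150.002 -59.999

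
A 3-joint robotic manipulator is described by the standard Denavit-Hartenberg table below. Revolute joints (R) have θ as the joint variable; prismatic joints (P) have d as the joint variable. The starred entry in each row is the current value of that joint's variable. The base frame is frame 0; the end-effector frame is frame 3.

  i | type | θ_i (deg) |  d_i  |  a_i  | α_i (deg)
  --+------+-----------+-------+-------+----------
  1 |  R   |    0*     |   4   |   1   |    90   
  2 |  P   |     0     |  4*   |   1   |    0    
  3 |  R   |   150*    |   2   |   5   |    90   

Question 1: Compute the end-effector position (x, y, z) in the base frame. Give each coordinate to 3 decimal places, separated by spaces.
-2.330 -6.000 6.500

after link 1: o_1 = (1.0000, 0.0000, 4.0000)
after link 2: o_2 = (2.0000, -4.0000, 4.0000)
after link 3: o_3 = (-2.3301, -6.0000, 6.5000)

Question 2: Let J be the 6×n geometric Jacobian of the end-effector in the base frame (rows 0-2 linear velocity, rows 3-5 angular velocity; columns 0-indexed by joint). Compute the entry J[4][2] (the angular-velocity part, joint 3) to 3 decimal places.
axis z_2 = (0.0000,-1.0000,0.0000); lever o_n−o_2 = (-4.3301,-2.0000,2.5000)
cross product → J_v[:, 2] = (-2.5000,-0.0000,-4.3301)
J_ω[:, 2] = z_2
entry J[4][2] = -1.0000

-1.000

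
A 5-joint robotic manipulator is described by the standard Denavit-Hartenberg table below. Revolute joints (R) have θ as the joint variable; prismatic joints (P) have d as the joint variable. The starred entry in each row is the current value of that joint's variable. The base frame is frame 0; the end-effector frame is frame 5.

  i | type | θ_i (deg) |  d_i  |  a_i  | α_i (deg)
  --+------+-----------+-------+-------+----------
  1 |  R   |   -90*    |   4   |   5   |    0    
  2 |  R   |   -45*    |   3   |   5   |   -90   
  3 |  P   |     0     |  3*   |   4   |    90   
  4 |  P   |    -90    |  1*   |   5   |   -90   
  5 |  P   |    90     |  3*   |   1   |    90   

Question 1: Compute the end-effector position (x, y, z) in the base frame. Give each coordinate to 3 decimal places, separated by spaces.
after link 1: o_1 = (0.0000, -5.0000, 4.0000)
after link 2: o_2 = (-3.5355, -8.5355, 7.0000)
after link 3: o_3 = (-4.2426, -13.4853, 7.0000)
after link 4: o_4 = (-7.7782, -9.9497, 8.0000)
after link 5: o_5 = (-9.8995, -12.0711, 7.0000)

-9.899 -12.071 7.000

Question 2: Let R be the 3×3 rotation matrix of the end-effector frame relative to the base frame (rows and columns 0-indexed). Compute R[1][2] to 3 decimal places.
End-effector z-axis (col 2 of R) = (-0.7071,0.7071,0.0000)
R[1][2] = 0.7071

0.707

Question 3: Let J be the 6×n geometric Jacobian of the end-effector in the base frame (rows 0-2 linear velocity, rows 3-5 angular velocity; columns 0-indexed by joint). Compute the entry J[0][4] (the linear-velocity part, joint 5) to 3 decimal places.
-0.707

prismatic axis z_4 = (-0.7071,-0.7071,0.0000)
J_v[:, 4] = z_4; J_ω[:, 4] = (0,0,0)
entry J[0][4] = -0.7071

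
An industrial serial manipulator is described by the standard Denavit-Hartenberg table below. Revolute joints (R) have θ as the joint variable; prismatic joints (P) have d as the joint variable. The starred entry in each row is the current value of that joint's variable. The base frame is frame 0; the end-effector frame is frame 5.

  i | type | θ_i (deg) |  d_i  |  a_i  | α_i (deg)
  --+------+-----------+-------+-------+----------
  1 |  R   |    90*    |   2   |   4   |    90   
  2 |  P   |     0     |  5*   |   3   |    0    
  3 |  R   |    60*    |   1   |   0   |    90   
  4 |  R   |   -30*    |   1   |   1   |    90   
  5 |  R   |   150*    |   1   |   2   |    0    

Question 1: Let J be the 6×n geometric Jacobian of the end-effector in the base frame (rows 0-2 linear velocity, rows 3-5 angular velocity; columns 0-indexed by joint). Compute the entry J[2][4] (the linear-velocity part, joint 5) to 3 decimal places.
0.116

axis z_4 = (-0.8660,-0.2500,-0.4330); lever o_n−o_4 = (0.0000,-0.1340,-2.2321)
cross product → J_v[:, 4] = (0.5000,-1.9330,0.1160)
J_ω[:, 4] = z_4
entry J[2][4] = 0.1160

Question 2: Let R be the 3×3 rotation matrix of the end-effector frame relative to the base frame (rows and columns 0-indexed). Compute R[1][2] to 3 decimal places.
End-effector z-axis (col 2 of R) = (-0.8660,-0.2500,-0.4330)
R[1][2] = -0.2500

-0.250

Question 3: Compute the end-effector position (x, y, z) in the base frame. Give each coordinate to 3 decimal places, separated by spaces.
5.500 8.165 0.018

after link 1: o_1 = (0.0000, 4.0000, 2.0000)
after link 2: o_2 = (5.0000, 7.0000, 2.0000)
after link 3: o_3 = (6.0000, 7.0000, 2.0000)
after link 4: o_4 = (5.5000, 8.2990, 2.2500)
after link 5: o_5 = (5.5000, 8.1651, 0.0179)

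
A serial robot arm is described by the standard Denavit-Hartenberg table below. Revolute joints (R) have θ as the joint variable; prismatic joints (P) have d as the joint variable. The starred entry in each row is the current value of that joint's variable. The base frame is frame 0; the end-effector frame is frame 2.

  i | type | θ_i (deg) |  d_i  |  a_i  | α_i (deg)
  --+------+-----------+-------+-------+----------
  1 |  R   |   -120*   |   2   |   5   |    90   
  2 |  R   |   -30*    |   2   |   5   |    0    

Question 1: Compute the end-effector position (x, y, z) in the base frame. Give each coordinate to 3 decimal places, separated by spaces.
-6.397 -7.080 -0.500

after link 1: o_1 = (-2.5000, -4.3301, 2.0000)
after link 2: o_2 = (-6.3971, -7.0801, -0.5000)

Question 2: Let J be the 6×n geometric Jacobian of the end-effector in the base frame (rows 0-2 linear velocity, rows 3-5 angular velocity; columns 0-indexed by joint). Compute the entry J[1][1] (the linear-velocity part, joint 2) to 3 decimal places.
axis z_1 = (-0.8660,0.5000,0.0000); lever o_n−o_1 = (-3.8971,-2.7500,-2.5000)
cross product → J_v[:, 1] = (-1.2500,-2.1651,4.3301)
J_ω[:, 1] = z_1
entry J[1][1] = -2.1651

-2.165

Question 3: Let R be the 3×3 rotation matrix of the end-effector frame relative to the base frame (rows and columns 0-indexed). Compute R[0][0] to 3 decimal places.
-0.433

End-effector x-axis (col 0 of R) = (-0.4330,-0.7500,-0.5000)
R[0][0] = -0.4330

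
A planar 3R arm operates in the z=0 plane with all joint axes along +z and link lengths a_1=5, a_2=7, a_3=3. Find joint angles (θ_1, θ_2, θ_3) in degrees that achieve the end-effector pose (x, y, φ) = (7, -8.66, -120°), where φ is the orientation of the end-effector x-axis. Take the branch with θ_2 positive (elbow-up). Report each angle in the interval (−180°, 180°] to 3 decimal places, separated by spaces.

wrist centre = target − a_3·(cos φ, sin φ) = (8.5000, -6.0619)
cos θ_2 = (108.9969−5²−7²)/(2·5·7) = 0.5000; θ_2 = 60.0029° (elbow-up)
β = atan2(-6.0619,8.5000) = -35.4952°; ψ = atan2(6.0624,8.4997) = 35.4981°
θ_1 = β − ψ = -70.9934°
θ_3 = φ − θ_1 − θ_2 = -109.0095° (wrapped to (-180°,180°])

-70.993 60.003 -109.010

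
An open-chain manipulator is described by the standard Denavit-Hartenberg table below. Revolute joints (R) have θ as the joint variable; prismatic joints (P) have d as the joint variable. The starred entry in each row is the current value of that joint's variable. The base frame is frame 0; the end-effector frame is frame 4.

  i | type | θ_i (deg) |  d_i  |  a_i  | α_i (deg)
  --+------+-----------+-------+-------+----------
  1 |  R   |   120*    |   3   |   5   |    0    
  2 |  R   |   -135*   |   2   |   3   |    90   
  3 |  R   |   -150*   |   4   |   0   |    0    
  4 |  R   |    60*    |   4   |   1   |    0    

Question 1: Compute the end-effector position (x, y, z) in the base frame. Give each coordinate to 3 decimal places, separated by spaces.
-1.673 -4.174 4.000

after link 1: o_1 = (-2.5000, 4.3301, 3.0000)
after link 2: o_2 = (0.3978, 3.5537, 5.0000)
after link 3: o_3 = (-0.6375, -0.3100, 5.0000)
after link 4: o_4 = (-1.6728, -4.1737, 4.0000)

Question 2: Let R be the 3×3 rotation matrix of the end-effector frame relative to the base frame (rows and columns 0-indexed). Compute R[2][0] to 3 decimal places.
End-effector x-axis (col 0 of R) = (-0.0000,0.0000,-1.0000)
R[2][0] = -1.0000

-1.000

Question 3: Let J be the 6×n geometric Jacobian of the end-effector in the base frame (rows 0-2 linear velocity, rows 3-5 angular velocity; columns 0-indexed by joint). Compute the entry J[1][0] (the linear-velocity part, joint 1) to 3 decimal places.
-1.673

axis z_0 = ẑ; lever o_n−o_0 = (-1.6728,-4.1737,4.0000)
cross product → J_v[:, 0] = (4.1737,-1.6728,0.0000)
J_ω[:, 0] = z_0
entry J[1][0] = -1.6728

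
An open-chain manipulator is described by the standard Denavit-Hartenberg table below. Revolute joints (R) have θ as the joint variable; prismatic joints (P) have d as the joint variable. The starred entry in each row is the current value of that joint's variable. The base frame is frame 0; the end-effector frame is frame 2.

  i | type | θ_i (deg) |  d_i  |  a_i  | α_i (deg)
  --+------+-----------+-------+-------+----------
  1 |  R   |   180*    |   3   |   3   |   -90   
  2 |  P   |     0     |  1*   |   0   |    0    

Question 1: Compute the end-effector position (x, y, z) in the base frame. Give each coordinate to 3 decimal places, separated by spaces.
after link 1: o_1 = (-3.0000, 0.0000, 3.0000)
after link 2: o_2 = (-3.0000, -1.0000, 3.0000)

-3.000 -1.000 3.000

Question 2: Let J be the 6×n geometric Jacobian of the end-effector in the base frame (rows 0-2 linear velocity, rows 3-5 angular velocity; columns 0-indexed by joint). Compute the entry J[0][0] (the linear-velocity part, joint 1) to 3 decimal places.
axis z_0 = ẑ; lever o_n−o_0 = (-3.0000,-1.0000,3.0000)
cross product → J_v[:, 0] = (1.0000,-3.0000,0.0000)
J_ω[:, 0] = z_0
entry J[0][0] = 1.0000

1.000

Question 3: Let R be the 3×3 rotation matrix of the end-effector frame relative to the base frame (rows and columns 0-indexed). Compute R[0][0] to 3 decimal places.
End-effector x-axis (col 0 of R) = (-1.0000,0.0000,0.0000)
R[0][0] = -1.0000

-1.000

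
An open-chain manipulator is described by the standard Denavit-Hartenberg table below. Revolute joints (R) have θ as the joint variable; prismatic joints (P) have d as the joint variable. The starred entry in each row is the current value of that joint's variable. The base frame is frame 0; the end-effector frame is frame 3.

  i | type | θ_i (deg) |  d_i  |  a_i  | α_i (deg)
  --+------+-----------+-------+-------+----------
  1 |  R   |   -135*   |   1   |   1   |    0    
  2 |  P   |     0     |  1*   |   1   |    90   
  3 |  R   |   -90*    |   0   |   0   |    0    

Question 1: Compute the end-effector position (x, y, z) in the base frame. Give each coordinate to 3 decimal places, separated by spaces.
after link 1: o_1 = (-0.7071, -0.7071, 1.0000)
after link 2: o_2 = (-1.4142, -1.4142, 2.0000)
after link 3: o_3 = (-1.4142, -1.4142, 2.0000)

-1.414 -1.414 2.000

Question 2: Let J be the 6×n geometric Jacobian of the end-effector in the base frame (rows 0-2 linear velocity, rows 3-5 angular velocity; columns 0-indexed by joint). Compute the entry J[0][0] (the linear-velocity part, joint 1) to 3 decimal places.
1.414

axis z_0 = ẑ; lever o_n−o_0 = (-1.4142,-1.4142,2.0000)
cross product → J_v[:, 0] = (1.4142,-1.4142,0.0000)
J_ω[:, 0] = z_0
entry J[0][0] = 1.4142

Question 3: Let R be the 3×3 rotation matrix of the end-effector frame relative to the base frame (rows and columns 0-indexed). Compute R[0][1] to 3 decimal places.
End-effector y-axis (col 1 of R) = (-0.7071,-0.7071,0.0000)
R[0][1] = -0.7071

-0.707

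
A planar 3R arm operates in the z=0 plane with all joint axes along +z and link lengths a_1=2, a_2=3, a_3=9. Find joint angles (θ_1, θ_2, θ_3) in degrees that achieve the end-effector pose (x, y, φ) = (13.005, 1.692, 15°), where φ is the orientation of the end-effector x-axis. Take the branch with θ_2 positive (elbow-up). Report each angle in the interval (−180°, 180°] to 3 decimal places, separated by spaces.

wrist centre = target − a_3·(cos φ, sin φ) = (4.3117, -0.6374)
cos θ_2 = (18.9967−2²−3²)/(2·2·3) = 0.4997; θ_2 = 60.0181° (elbow-up)
β = atan2(-0.6374,4.3117) = -8.4088°; ψ = atan2(2.5985,3.4992) = 36.5982°
θ_1 = β − ψ = -45.0070°
θ_3 = φ − θ_1 − θ_2 = -0.0110° (wrapped to (-180°,180°])

-45.007 60.018 -0.011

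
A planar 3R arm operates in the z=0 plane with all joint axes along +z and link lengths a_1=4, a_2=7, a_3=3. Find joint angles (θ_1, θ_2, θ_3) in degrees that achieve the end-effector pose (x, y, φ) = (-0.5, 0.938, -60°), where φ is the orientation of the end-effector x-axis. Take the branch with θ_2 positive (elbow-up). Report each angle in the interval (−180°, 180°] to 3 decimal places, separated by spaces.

-1.010 149.997 151.013

wrist centre = target − a_3·(cos φ, sin φ) = (-2.0000, 3.5361)
cos θ_2 = (16.5038−4²−7²)/(2·4·7) = -0.8660; θ_2 = 149.9974° (elbow-up)
β = atan2(3.5361,-2.0000) = 119.4924°; ψ = atan2(3.5003,-2.0620) = 120.5025°
θ_1 = β − ψ = -1.0100°
θ_3 = φ − θ_1 − θ_2 = 151.0126° (wrapped to (-180°,180°])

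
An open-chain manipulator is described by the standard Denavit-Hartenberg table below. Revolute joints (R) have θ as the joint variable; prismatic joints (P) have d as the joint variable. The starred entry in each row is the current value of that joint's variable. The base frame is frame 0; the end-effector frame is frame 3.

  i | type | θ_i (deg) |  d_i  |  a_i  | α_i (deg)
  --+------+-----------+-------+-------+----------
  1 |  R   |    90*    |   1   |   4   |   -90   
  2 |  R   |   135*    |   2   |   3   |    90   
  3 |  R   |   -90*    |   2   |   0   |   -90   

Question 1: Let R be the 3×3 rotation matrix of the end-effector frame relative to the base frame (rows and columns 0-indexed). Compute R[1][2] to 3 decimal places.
-0.707

End-effector z-axis (col 2 of R) = (-0.0000,-0.7071,-0.7071)
R[1][2] = -0.7071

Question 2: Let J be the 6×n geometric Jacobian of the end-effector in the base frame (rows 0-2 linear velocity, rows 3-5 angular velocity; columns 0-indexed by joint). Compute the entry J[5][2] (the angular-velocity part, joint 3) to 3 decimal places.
axis z_2 = (-0.0000,0.7071,-0.7071); lever o_n−o_2 = (0.0000,1.4142,-1.4142)
cross product → J_v[:, 2] = (-0.0000,-0.0000,-0.0000)
J_ω[:, 2] = z_2
entry J[5][2] = -0.7071

-0.707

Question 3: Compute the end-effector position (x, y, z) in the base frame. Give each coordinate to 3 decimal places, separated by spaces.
-2.000 3.293 -2.536

after link 1: o_1 = (0.0000, 4.0000, 1.0000)
after link 2: o_2 = (-2.0000, 1.8787, -1.1213)
after link 3: o_3 = (-2.0000, 3.2929, -2.5355)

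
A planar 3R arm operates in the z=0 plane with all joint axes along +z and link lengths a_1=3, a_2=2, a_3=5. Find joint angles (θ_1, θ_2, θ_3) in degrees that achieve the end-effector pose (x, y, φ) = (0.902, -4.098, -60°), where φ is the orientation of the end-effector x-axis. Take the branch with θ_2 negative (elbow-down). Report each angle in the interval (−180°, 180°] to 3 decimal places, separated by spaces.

wrist centre = target − a_3·(cos φ, sin φ) = (-1.5980, 0.2321)
cos θ_2 = (2.6075−3²−2²)/(2·3·2) = -0.8660; θ_2 = -150.0020° (elbow-down)
β = atan2(0.2321,-1.5980) = 171.7350°; ψ = atan2(-0.9999,1.2679) = -38.2611°
θ_1 = β − ψ = 209.9960°
θ_3 = φ − θ_1 − θ_2 = -119.9940° (wrapped to (-180°,180°])

-150.004 -150.002 -119.994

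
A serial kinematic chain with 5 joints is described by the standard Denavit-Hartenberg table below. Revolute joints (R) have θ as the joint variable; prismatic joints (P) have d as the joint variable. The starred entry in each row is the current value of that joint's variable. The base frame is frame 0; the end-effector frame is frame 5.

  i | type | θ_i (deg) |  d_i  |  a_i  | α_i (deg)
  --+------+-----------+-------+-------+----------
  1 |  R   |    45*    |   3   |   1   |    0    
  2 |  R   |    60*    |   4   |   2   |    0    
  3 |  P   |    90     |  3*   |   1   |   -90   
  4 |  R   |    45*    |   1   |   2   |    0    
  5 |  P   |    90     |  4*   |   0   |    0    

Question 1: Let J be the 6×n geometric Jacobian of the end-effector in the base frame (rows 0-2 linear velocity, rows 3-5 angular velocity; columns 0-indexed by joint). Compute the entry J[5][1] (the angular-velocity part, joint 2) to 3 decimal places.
1.000

axis z_1 = (0.0000,0.0000,1.0000); lever o_n−o_1 = (-1.5555,-3.5226,5.5858)
cross product → J_v[:, 1] = (3.5226,-1.5555,0.0000)
J_ω[:, 1] = z_1
entry J[5][1] = 1.0000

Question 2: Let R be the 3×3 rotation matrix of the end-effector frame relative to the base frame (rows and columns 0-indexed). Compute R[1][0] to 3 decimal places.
End-effector x-axis (col 0 of R) = (0.6830,0.1830,-0.7071)
R[1][0] = 0.1830

0.183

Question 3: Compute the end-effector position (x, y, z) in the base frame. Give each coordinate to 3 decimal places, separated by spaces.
after link 1: o_1 = (0.7071, 0.7071, 3.0000)
after link 2: o_2 = (0.1895, 2.6390, 7.0000)
after link 3: o_3 = (-0.7765, 2.3801, 10.0000)
after link 4: o_4 = (-1.8837, 1.0482, 8.5858)
after link 5: o_5 = (-0.8484, -2.8155, 8.5858)

-0.848 -2.816 8.586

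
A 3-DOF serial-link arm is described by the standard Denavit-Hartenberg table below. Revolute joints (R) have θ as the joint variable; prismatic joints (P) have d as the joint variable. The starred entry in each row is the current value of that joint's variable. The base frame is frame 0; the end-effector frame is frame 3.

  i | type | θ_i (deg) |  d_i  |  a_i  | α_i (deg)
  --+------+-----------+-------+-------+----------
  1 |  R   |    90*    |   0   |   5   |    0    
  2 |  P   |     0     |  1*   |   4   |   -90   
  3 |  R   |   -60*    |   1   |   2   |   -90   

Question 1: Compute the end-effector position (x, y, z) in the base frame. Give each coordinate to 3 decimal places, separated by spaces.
after link 1: o_1 = (0.0000, 5.0000, 0.0000)
after link 2: o_2 = (0.0000, 9.0000, 1.0000)
after link 3: o_3 = (-1.0000, 10.0000, 2.7321)

-1.000 10.000 2.732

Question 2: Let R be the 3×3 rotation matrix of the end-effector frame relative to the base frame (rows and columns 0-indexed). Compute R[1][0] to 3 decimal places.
End-effector x-axis (col 0 of R) = (0.0000,0.5000,0.8660)
R[1][0] = 0.5000

0.500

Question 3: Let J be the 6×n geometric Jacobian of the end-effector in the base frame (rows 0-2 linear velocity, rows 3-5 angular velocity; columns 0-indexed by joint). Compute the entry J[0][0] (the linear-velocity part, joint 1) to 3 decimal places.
-10.000

axis z_0 = ẑ; lever o_n−o_0 = (-1.0000,10.0000,2.7321)
cross product → J_v[:, 0] = (-10.0000,-1.0000,0.0000)
J_ω[:, 0] = z_0
entry J[0][0] = -10.0000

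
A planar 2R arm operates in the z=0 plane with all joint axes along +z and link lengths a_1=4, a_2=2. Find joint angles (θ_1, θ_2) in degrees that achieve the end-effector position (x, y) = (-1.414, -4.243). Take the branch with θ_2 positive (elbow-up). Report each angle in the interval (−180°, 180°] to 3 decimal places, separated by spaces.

-134.994 89.991

cos θ_2 = (20.0024−4²−2²)/(2·4·2) = 0.0002; θ_2 = 89.9912° (elbow-up)
β = atan2(-4.2430,-1.4140) = -108.4309°; ψ = atan2(2.0000,4.0003) = 26.5633°
θ_1 = β − ψ = -134.9942°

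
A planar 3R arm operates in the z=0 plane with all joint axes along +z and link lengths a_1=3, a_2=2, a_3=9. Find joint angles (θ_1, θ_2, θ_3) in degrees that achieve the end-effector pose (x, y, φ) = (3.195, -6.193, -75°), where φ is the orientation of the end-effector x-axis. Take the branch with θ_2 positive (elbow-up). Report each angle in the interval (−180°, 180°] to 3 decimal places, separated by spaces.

wrist centre = target − a_3·(cos φ, sin φ) = (0.8656, 2.5003)
cos θ_2 = (7.0010−3²−2²)/(2·3·2) = -0.4999; θ_2 = 119.9946° (elbow-up)
β = atan2(2.5003,0.8656) = 70.9039°; ψ = atan2(1.7321,2.0002) = 40.8926°
θ_1 = β − ψ = 30.0112°
θ_3 = φ − θ_1 − θ_2 = 134.9941° (wrapped to (-180°,180°])

30.011 119.995 134.994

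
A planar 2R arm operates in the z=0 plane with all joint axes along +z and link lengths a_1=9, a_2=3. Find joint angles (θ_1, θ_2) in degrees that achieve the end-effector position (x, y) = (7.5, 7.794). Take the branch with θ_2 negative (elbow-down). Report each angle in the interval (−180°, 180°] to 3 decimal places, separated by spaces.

cos θ_2 = (116.9964−9²−3²)/(2·9·3) = 0.4999; θ_2 = -60.0044° (elbow-down)
β = atan2(7.7940,7.5000) = 46.1013°; ψ = atan2(-2.5982,10.4998) = -13.8987°
θ_1 = β − ψ = 60.0000°

60.000 -60.004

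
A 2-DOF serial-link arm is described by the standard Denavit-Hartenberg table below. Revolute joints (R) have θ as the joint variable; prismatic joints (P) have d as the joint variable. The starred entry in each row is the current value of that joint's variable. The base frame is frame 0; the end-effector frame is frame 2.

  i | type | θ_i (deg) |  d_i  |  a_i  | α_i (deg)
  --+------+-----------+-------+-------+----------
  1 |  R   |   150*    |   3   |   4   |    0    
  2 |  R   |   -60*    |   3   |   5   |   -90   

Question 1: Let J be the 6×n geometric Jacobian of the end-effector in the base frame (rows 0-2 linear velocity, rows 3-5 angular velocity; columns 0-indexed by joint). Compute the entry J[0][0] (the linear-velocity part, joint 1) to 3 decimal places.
-7.000

axis z_0 = ẑ; lever o_n−o_0 = (-3.4641,7.0000,6.0000)
cross product → J_v[:, 0] = (-7.0000,-3.4641,0.0000)
J_ω[:, 0] = z_0
entry J[0][0] = -7.0000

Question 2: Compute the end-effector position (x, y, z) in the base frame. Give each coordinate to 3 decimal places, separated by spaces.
after link 1: o_1 = (-3.4641, 2.0000, 3.0000)
after link 2: o_2 = (-3.4641, 7.0000, 6.0000)

-3.464 7.000 6.000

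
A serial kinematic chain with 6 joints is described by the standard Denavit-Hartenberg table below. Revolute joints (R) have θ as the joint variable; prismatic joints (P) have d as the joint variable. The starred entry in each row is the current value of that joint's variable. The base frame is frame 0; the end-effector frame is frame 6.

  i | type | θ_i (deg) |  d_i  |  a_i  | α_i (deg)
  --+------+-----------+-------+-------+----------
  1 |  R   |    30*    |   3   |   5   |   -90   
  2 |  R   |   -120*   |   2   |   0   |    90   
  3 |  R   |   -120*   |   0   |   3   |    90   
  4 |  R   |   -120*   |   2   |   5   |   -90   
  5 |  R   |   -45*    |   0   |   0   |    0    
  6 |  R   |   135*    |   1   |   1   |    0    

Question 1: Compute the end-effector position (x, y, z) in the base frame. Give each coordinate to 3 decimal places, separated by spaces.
after link 1: o_1 = (4.3301, 2.5000, 3.0000)
after link 2: o_2 = (3.3301, 4.2321, 3.0000)
after link 3: o_3 = (5.2787, 2.3571, 1.7010)
after link 4: o_4 = (7.1525, 7.0936, 3.4486)
after link 5: o_5 = (7.1525, 7.0936, 3.4486)
after link 6: o_6 = (7.9650, 6.1193, 4.0736)

7.965 6.119 4.074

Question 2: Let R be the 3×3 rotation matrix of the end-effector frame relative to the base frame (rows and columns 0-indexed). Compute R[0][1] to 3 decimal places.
End-effector y-axis (col 1 of R) = (-0.3248,-0.6875,-0.6495)
R[0][1] = -0.3248

-0.325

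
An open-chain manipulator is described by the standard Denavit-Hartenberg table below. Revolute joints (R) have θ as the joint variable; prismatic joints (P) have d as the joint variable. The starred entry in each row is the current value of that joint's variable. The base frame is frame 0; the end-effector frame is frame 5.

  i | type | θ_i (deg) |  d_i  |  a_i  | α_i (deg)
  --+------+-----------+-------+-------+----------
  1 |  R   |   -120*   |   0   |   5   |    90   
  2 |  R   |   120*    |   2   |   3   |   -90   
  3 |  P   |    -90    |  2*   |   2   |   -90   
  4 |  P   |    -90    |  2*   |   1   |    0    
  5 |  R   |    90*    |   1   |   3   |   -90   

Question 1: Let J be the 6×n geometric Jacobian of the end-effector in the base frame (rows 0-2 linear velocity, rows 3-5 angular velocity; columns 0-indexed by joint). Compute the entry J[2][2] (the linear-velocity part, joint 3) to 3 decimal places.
prismatic axis z_2 = (0.4330,0.7500,-0.5000)
J_v[:, 2] = z_2; J_ω[:, 2] = (0,0,0)
entry J[2][2] = -0.5000

-0.500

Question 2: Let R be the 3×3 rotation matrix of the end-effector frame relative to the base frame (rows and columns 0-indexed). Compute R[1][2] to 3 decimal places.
-0.750

End-effector z-axis (col 2 of R) = (-0.4330,-0.7500,0.5000)
R[1][2] = -0.7500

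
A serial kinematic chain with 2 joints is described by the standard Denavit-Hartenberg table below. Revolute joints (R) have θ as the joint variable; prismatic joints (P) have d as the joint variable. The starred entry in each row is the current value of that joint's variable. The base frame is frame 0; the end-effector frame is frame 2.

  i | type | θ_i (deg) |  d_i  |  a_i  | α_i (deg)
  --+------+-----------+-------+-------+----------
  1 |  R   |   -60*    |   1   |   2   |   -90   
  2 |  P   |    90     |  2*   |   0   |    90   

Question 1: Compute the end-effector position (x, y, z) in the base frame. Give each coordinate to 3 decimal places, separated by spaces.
after link 1: o_1 = (1.0000, -1.7321, 1.0000)
after link 2: o_2 = (2.7321, -0.7321, 1.0000)

2.732 -0.732 1.000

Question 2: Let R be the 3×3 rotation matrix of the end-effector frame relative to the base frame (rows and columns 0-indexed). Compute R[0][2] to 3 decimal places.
End-effector z-axis (col 2 of R) = (0.5000,-0.8660,0.0000)
R[0][2] = 0.5000

0.500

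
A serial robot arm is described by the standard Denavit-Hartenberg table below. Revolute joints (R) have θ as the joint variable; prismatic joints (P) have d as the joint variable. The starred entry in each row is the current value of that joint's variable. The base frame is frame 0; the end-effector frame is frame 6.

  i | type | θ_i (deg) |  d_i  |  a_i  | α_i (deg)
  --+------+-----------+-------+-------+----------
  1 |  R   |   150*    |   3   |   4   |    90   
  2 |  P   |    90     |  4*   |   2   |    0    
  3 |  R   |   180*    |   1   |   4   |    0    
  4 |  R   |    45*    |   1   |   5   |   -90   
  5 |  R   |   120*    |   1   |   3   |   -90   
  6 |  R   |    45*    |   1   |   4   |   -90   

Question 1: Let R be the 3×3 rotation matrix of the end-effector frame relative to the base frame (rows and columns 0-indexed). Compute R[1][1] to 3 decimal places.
End-effector y-axis (col 1 of R) = (-0.7803,-0.1268,-0.6124)
R[1][1] = -0.1268

-0.127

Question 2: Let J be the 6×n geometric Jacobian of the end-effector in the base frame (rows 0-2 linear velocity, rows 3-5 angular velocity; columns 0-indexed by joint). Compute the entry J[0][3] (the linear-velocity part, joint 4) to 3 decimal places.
axis z_3 = (0.5000,0.8660,0.0000); lever o_n−o_3 = (-1.4011,-3.2875,-2.1554)
cross product → J_v[:, 3] = (-1.8666,1.0777,-0.4304)
J_ω[:, 3] = z_3
entry J[0][3] = -1.8666

-1.867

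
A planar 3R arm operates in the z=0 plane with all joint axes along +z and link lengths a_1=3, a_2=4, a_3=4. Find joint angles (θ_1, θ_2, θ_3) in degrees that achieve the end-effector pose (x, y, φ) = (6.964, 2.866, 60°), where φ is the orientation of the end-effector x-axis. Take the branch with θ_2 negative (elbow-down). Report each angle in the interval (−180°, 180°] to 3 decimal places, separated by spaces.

wrist centre = target − a_3·(cos φ, sin φ) = (4.9640, -0.5981)
cos θ_2 = (24.9990−3²−4²)/(2·3·4) = -0.0000; θ_2 = -90.0023° (elbow-down)
β = atan2(-0.5981,4.9640) = -6.8703°; ψ = atan2(-4.0000,2.9998) = -53.1316°
θ_1 = β − ψ = 46.2613°
θ_3 = φ − θ_1 − θ_2 = 103.7411° (wrapped to (-180°,180°])

46.261 -90.002 103.741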